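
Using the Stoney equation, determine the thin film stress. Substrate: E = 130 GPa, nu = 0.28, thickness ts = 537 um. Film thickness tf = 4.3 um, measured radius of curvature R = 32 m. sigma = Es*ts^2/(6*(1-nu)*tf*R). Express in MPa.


Step 1: Compute numerator: Es * ts^2 = 130 * 537^2 = 37487970 (GPa*um^2)
Step 2: Compute denominator (R in um): 6*(1-nu)*tf*R = 6*0.72*4.3*32e6 = 594432000.0 (um^2)
Step 3: sigma (GPa) = 37487970 / 594432000.0 = 6.3065e-02 GPa
Step 4: Convert to MPa (x1000): sigma = 63.1 MPa


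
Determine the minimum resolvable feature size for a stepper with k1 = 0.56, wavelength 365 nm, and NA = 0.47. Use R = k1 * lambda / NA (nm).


Step 1: Identify values: k1 = 0.56, lambda = 365 nm, NA = 0.47
Step 2: R = k1 * lambda / NA
R = 0.56 * 365 / 0.47
R = 434.9 nm


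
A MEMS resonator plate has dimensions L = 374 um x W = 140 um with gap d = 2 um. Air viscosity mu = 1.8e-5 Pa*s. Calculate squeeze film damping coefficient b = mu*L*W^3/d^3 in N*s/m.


Step 1: Convert to SI.
L = 374e-6 m, W = 140e-6 m, d = 2e-6 m
Step 2: W^3 = (140e-6)^3 = 2.74e-12 m^3
Step 3: d^3 = (2e-6)^3 = 8.00e-18 m^3
Step 4: b = 1.8e-5 * 374e-6 * 2.74e-12 / 8.00e-18
b = 2.31e-03 N*s/m


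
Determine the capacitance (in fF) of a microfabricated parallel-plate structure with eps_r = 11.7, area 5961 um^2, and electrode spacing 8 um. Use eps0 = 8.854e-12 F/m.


Step 1: Convert area to m^2: A = 5961e-12 m^2
Step 2: Convert gap to m: d = 8e-6 m
Step 3: C = eps0 * eps_r * A / d
C = 8.854e-12 * 11.7 * 5961e-12 / 8e-6
Step 4: Convert to fF (multiply by 1e15).
C = 77.19 fF


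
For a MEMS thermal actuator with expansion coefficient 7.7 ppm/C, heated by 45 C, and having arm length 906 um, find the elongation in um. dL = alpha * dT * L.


Step 1: Convert CTE: alpha = 7.7 ppm/C = 7.7e-6 /C
Step 2: dL = 7.7e-6 * 45 * 906
dL = 0.3139 um


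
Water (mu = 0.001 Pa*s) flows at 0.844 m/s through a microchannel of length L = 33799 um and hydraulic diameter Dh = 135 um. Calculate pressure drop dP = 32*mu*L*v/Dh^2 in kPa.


Step 1: Convert to SI: L = 33799e-6 m, Dh = 135e-6 m
Step 2: dP = 32 * 0.001 * 33799e-6 * 0.844 / (135e-6)^2
Step 3: dP = 50087.43 Pa
Step 4: Convert to kPa: dP = 50.09 kPa


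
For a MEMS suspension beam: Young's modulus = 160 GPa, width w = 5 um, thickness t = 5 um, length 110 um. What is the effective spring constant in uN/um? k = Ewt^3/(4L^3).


Step 1: Convert E to consistent units (1 GPa = 1000 uN/um^2).
E = 160 GPa = 160000 uN/um^2
Step 2: Compute t^3 = 5^3 = 125
Step 3: Compute L^3 = 110^3 = 1331000
Step 4: k = 160000 * 5 * 125 / (4 * 1331000)
k = 18.7829 uN/um


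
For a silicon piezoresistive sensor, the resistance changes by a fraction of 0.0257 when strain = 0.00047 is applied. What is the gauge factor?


Step 1: Identify values.
dR/R = 0.0257, strain = 0.00047
Step 2: GF = (dR/R) / strain = 0.0257 / 0.00047
GF = 54.7


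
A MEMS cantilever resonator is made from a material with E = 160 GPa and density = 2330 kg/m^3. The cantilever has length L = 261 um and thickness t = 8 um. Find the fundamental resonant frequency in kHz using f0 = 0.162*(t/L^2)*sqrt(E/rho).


Step 1: Convert units to SI.
t_SI = 8e-6 m, L_SI = 261e-6 m
Step 2: Calculate sqrt(E/rho).
sqrt(160e9 / 2330) = 8286.71 m/s
Step 3: Compute f0.
f0 = 0.162 * 8e-6 / (261e-6)^2 * 8286.71 = 157654.4 Hz = 157.65 kHz


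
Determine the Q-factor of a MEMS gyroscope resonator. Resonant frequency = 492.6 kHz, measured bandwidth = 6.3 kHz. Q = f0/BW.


Step 1: Q = f0 / bandwidth
Step 2: Q = 492.6 / 6.3
Q = 78.2


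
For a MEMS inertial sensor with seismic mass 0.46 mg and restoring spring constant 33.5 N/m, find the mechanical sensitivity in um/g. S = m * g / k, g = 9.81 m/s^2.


Step 1: Convert mass: m = 0.46 mg = 4.60e-07 kg
Step 2: S = m * g / k = 4.60e-07 * 9.81 / 33.5
Step 3: S = 1.35e-07 m/g
Step 4: Convert to um/g: S = 0.135 um/g


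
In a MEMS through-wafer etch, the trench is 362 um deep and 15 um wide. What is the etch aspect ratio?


Step 1: AR = depth / width
Step 2: AR = 362 / 15
AR = 24.1


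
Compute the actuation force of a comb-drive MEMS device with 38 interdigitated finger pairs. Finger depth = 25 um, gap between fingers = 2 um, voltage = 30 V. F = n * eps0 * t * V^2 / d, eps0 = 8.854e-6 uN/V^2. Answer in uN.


Step 1: Parameters: n=38, eps0=8.854e-6 uN/V^2, t=25 um, V=30 V, d=2 um
Step 2: V^2 = 900
Step 3: F = 38 * 8.854e-6 * 25 * 900 / 2
F = 3.785 uN


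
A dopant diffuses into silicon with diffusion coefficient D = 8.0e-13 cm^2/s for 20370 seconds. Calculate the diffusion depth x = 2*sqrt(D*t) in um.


Step 1: Compute D*t = 8.0e-13 * 20370 = 1.6296e-08 cm^2
Step 2: sqrt(D*t) = 1.27656e-04 cm
Step 3: x = 2 * 1.27656e-04 cm = 2.55312e-04 cm
Step 4: Convert to um (1 cm = 1e4 um): x = 2.553 um


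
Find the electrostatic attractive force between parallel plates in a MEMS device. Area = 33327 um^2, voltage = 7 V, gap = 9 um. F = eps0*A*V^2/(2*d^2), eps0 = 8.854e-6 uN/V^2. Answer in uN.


Step 1: Identify parameters.
eps0 = 8.854e-6 uN/V^2, A = 33327 um^2, V = 7 V, d = 9 um
Step 2: Compute V^2 = 7^2 = 49
Step 3: Compute d^2 = 9^2 = 81
Step 4: F = 0.5 * 8.854e-6 * 33327 * 49 / 81
F = 0.089 uN


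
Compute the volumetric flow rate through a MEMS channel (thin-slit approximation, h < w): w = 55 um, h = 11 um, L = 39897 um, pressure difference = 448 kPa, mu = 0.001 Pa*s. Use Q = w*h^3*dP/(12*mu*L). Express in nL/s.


Step 1: Convert all dimensions to SI (meters).
w = 55e-6 m, h = 11e-6 m, L = 39897e-6 m, dP = 448e3 Pa
Step 2: Q = w * h^3 * dP / (12 * mu * L)
Q = 55e-6 * (11e-6)^3 * 448e3 / (12 * 0.001 * 39897e-6) = 6.850106e-11 m^3/s
Step 3: Convert Q from m^3/s to nL/s (1 m^3 = 1e12 nL, so multiply by 1e12).
Q = 68.501 nL/s


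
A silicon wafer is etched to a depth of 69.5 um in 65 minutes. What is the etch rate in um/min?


Step 1: Etch rate = depth / time
Step 2: rate = 69.5 / 65
rate = 1.069 um/min


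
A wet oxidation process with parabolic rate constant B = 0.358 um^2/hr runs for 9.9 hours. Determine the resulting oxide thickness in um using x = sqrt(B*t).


Step 1: Compute B*t = 0.358 * 9.9 = 3.5442
Step 2: x = sqrt(3.5442)
x = 1.883 um


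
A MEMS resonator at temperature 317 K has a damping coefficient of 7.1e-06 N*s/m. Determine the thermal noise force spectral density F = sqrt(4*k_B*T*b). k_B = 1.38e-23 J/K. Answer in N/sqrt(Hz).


Step 1: Compute 4 * k_B * T * b
= 4 * 1.38e-23 * 317 * 7.1e-06
= 1.2424e-25 N^2/Hz
Step 2: F_noise = sqrt(1.2424e-25)
F_noise = 3.52e-13 N/sqrt(Hz)


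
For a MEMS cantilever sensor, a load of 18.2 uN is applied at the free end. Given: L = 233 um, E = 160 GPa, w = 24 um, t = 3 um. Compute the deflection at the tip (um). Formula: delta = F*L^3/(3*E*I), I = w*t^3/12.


Step 1: Calculate the second moment of area.
I = w * t^3 / 12 = 24 * 3^3 / 12 = 54.0 um^4
Step 2: Convert E to consistent units (1 GPa = 1000 uN/um^2).
E = 160 GPa = 160000 uN/um^2
Step 3: Calculate tip deflection.
delta = F * L^3 / (3 * E * I)
delta = 18.2 * 233^3 / (3 * 160000 * 54.0)
delta = 8.8819 um


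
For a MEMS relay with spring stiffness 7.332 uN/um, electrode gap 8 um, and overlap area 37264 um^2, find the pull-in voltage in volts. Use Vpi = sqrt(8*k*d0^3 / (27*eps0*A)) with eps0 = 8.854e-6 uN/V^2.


Step 1: Compute numerator: 8 * k * d0^3 = 8 * 7.332 * 8^3 = 30031.872
Step 2: Compute denominator: 27 * eps0 * A = 27 * 8.854e-6 * 37264 = 8.908257
Step 3: Vpi = sqrt(30031.872 / 8.908257)
Vpi = 58.06 V


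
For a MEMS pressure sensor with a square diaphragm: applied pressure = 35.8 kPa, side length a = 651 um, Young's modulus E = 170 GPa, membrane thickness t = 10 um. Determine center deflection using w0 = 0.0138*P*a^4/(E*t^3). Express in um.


Step 1: Convert pressure to compatible units (E is in GPa, so P in GPa).
P = 35.8 kPa = 35.8e-6 GPa
Step 2: Compute numerator: 0.0138 * P * a^4.
a^4 = 651^4 = 179607287601
numerator = 0.0138 * 35.8e-6 * 179607287601 = 8.8733e+04
Step 3: Compute denominator: E * t^3 = 170 * 10^3 = 170000
Step 4: w0 = numerator / denominator = 8.8733e+04 / 170000 = 0.522 um


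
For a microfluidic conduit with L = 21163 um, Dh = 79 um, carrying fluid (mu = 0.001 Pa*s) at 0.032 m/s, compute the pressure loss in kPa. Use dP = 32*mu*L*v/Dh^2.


Step 1: Convert to SI: L = 21163e-6 m, Dh = 79e-6 m
Step 2: dP = 32 * 0.001 * 21163e-6 * 0.032 / (79e-6)^2
Step 3: dP = 3472.35 Pa
Step 4: Convert to kPa: dP = 3.47 kPa


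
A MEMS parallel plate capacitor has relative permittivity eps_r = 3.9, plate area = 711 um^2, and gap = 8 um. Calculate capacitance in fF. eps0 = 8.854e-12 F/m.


Step 1: Convert area to m^2: A = 711e-12 m^2
Step 2: Convert gap to m: d = 8e-6 m
Step 3: C = eps0 * eps_r * A / d
C = 8.854e-12 * 3.9 * 711e-12 / 8e-6
Step 4: Convert to fF (multiply by 1e15).
C = 3.07 fF


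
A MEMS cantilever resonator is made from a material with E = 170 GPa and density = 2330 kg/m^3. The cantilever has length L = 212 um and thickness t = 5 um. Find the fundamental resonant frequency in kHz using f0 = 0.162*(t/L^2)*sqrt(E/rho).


Step 1: Convert units to SI.
t_SI = 5e-6 m, L_SI = 212e-6 m
Step 2: Calculate sqrt(E/rho).
sqrt(170e9 / 2330) = 8541.74 m/s
Step 3: Compute f0.
f0 = 0.162 * 5e-6 / (212e-6)^2 * 8541.74 = 153942.9 Hz = 153.94 kHz


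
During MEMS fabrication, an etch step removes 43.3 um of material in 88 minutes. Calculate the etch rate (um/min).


Step 1: Etch rate = depth / time
Step 2: rate = 43.3 / 88
rate = 0.492 um/min


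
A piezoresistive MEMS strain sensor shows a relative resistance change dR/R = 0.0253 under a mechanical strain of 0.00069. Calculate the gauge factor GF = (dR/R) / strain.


Step 1: Identify values.
dR/R = 0.0253, strain = 0.00069
Step 2: GF = (dR/R) / strain = 0.0253 / 0.00069
GF = 36.7


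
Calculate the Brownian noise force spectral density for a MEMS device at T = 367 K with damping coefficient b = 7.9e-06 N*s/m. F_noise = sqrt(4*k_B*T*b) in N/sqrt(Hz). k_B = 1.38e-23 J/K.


Step 1: Compute 4 * k_B * T * b
= 4 * 1.38e-23 * 367 * 7.9e-06
= 1.6004e-25 N^2/Hz
Step 2: F_noise = sqrt(1.6004e-25)
F_noise = 4.00e-13 N/sqrt(Hz)


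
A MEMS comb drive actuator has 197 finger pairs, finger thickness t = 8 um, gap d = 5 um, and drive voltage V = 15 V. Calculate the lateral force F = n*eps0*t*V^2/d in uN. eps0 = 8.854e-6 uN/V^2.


Step 1: Parameters: n=197, eps0=8.854e-6 uN/V^2, t=8 um, V=15 V, d=5 um
Step 2: V^2 = 225
Step 3: F = 197 * 8.854e-6 * 8 * 225 / 5
F = 0.628 uN


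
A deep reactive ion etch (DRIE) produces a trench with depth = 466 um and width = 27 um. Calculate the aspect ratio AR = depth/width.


Step 1: AR = depth / width
Step 2: AR = 466 / 27
AR = 17.3


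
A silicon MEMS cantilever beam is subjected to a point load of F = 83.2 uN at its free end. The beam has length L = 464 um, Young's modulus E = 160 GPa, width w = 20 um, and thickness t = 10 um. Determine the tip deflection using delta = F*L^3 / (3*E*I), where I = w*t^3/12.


Step 1: Calculate the second moment of area.
I = w * t^3 / 12 = 20 * 10^3 / 12 = 1666.6667 um^4
Step 2: Convert E to consistent units (1 GPa = 1000 uN/um^2).
E = 160 GPa = 160000 uN/um^2
Step 3: Calculate tip deflection.
delta = F * L^3 / (3 * E * I)
delta = 83.2 * 464^3 / (3 * 160000 * 1666.6667)
delta = 10.3893 um


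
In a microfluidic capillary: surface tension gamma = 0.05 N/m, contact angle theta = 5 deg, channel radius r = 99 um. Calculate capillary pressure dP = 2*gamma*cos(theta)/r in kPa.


Step 1: cos(5 deg) = 0.9962
Step 2: Convert r to m: r = 99e-6 m
Step 3: dP = 2 * 0.05 * 0.9962 / 99e-6 = 1006.3 Pa
Step 4: Convert Pa to kPa (divide by 1000).
dP = 1.01 kPa


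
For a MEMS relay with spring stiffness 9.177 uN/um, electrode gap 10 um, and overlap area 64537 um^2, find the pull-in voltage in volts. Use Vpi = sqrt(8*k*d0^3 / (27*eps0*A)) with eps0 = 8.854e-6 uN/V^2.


Step 1: Compute numerator: 8 * k * d0^3 = 8 * 9.177 * 10^3 = 73416.0
Step 2: Compute denominator: 27 * eps0 * A = 27 * 8.854e-6 * 64537 = 15.428086
Step 3: Vpi = sqrt(73416.0 / 15.428086)
Vpi = 68.98 V


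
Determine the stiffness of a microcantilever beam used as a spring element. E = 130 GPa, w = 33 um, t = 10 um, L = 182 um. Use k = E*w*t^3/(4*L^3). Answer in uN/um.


Step 1: Convert E to consistent units (1 GPa = 1000 uN/um^2).
E = 130 GPa = 130000 uN/um^2
Step 2: Compute t^3 = 10^3 = 1000
Step 3: Compute L^3 = 182^3 = 6028568
Step 4: k = 130000 * 33 * 1000 / (4 * 6028568)
k = 177.9029 uN/um


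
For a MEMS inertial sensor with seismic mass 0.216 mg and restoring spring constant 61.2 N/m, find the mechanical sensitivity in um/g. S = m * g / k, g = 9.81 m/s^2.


Step 1: Convert mass: m = 0.216 mg = 2.16e-07 kg
Step 2: S = m * g / k = 2.16e-07 * 9.81 / 61.2
Step 3: S = 3.46e-08 m/g
Step 4: Convert to um/g: S = 0.035 um/g


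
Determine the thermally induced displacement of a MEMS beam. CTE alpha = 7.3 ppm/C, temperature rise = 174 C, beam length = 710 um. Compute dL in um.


Step 1: Convert CTE: alpha = 7.3 ppm/C = 7.3e-6 /C
Step 2: dL = 7.3e-6 * 174 * 710
dL = 0.9018 um


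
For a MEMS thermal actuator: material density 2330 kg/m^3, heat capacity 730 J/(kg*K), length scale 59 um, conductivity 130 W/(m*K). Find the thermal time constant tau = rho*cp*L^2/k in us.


Step 1: Convert L to m: L = 59e-6 m
Step 2: L^2 = (59e-6)^2 = 3.481e-09 m^2
Step 3: tau = 2330 * 730 * 3.481e-09 / 130 = 4.554487e-05 s
Step 4: Convert to microseconds (multiply by 1e6).
tau = 45.545 us


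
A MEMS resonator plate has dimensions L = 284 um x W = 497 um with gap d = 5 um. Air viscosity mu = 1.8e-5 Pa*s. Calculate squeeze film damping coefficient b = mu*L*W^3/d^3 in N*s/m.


Step 1: Convert to SI.
L = 284e-6 m, W = 497e-6 m, d = 5e-6 m
Step 2: W^3 = (497e-6)^3 = 1.23e-10 m^3
Step 3: d^3 = (5e-6)^3 = 1.25e-16 m^3
Step 4: b = 1.8e-5 * 284e-6 * 1.23e-10 / 1.25e-16
b = 5.02e-03 N*s/m


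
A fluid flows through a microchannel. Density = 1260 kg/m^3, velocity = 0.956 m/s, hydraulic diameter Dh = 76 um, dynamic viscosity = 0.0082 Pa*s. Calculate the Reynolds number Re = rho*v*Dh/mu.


Step 1: Convert Dh to meters: Dh = 76e-6 m
Step 2: Re = rho * v * Dh / mu
Re = 1260 * 0.956 * 76e-6 / 0.0082
Re = 11.164


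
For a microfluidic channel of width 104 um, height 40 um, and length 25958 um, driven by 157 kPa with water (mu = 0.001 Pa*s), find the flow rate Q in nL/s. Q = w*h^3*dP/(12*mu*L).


Step 1: Convert all dimensions to SI (meters).
w = 104e-6 m, h = 40e-6 m, L = 25958e-6 m, dP = 157e3 Pa
Step 2: Q = w * h^3 * dP / (12 * mu * L)
Q = 104e-6 * (40e-6)^3 * 157e3 / (12 * 0.001 * 25958e-6) = 3.35475255e-09 m^3/s
Step 3: Convert Q from m^3/s to nL/s (1 m^3 = 1e12 nL, so multiply by 1e12).
Q = 3354.753 nL/s


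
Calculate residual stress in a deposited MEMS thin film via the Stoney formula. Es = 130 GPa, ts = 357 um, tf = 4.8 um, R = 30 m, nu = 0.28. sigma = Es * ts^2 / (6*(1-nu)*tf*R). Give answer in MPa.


Step 1: Compute numerator: Es * ts^2 = 130 * 357^2 = 16568370 (GPa*um^2)
Step 2: Compute denominator (R in um): 6*(1-nu)*tf*R = 6*0.72*4.8*30e6 = 622080000.0 (um^2)
Step 3: sigma (GPa) = 16568370 / 622080000.0 = 2.6634e-02 GPa
Step 4: Convert to MPa (x1000): sigma = 26.6 MPa


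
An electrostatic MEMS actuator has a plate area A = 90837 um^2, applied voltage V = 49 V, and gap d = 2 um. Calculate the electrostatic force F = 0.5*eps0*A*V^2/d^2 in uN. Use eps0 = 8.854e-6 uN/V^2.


Step 1: Identify parameters.
eps0 = 8.854e-6 uN/V^2, A = 90837 um^2, V = 49 V, d = 2 um
Step 2: Compute V^2 = 49^2 = 2401
Step 3: Compute d^2 = 2^2 = 4
Step 4: F = 0.5 * 8.854e-6 * 90837 * 2401 / 4
F = 241.382 uN


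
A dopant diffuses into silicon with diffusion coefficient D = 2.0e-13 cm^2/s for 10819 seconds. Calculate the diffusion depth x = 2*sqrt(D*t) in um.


Step 1: Compute D*t = 2.0e-13 * 10819 = 2.1638e-09 cm^2
Step 2: sqrt(D*t) = 4.652e-05 cm
Step 3: x = 2 * 4.652e-05 cm = 9.304e-05 cm
Step 4: Convert to um (1 cm = 1e4 um): x = 0.93 um


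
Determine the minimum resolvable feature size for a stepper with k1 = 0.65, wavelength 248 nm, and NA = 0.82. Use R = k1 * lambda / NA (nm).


Step 1: Identify values: k1 = 0.65, lambda = 248 nm, NA = 0.82
Step 2: R = k1 * lambda / NA
R = 0.65 * 248 / 0.82
R = 196.6 nm


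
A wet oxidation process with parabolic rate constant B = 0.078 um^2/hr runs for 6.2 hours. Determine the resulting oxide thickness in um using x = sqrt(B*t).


Step 1: Compute B*t = 0.078 * 6.2 = 0.4836
Step 2: x = sqrt(0.4836)
x = 0.695 um


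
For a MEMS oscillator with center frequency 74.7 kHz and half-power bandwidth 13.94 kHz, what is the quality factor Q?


Step 1: Q = f0 / bandwidth
Step 2: Q = 74.7 / 13.94
Q = 5.4


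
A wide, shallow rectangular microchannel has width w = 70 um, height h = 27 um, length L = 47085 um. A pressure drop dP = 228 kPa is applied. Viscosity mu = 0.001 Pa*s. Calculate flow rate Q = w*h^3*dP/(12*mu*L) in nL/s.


Step 1: Convert all dimensions to SI (meters).
w = 70e-6 m, h = 27e-6 m, L = 47085e-6 m, dP = 228e3 Pa
Step 2: Q = w * h^3 * dP / (12 * mu * L)
Q = 70e-6 * (27e-6)^3 * 228e3 / (12 * 0.001 * 47085e-6) = 5.5598152e-10 m^3/s
Step 3: Convert Q from m^3/s to nL/s (1 m^3 = 1e12 nL, so multiply by 1e12).
Q = 555.982 nL/s


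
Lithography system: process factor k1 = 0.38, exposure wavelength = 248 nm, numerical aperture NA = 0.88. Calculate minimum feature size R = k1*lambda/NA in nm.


Step 1: Identify values: k1 = 0.38, lambda = 248 nm, NA = 0.88
Step 2: R = k1 * lambda / NA
R = 0.38 * 248 / 0.88
R = 107.1 nm


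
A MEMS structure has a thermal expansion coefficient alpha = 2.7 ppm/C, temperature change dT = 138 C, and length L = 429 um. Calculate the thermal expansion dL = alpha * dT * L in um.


Step 1: Convert CTE: alpha = 2.7 ppm/C = 2.7e-6 /C
Step 2: dL = 2.7e-6 * 138 * 429
dL = 0.1598 um


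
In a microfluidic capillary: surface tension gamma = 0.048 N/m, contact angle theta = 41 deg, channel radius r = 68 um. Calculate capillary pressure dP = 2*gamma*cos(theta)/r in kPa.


Step 1: cos(41 deg) = 0.7547
Step 2: Convert r to m: r = 68e-6 m
Step 3: dP = 2 * 0.048 * 0.7547 / 68e-6 = 1065.5 Pa
Step 4: Convert Pa to kPa (divide by 1000).
dP = 1.07 kPa


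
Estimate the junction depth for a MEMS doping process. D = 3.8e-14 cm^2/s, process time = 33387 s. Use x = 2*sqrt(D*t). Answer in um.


Step 1: Compute D*t = 3.8e-14 * 33387 = 1.268706e-09 cm^2
Step 2: sqrt(D*t) = 3.5619e-05 cm
Step 3: x = 2 * 3.5619e-05 cm = 7.1238e-05 cm
Step 4: Convert to um (1 cm = 1e4 um): x = 0.712 um


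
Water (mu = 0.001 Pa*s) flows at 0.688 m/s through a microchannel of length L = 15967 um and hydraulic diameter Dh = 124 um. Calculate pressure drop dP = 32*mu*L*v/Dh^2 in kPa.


Step 1: Convert to SI: L = 15967e-6 m, Dh = 124e-6 m
Step 2: dP = 32 * 0.001 * 15967e-6 * 0.688 / (124e-6)^2
Step 3: dP = 22862.22 Pa
Step 4: Convert to kPa: dP = 22.86 kPa


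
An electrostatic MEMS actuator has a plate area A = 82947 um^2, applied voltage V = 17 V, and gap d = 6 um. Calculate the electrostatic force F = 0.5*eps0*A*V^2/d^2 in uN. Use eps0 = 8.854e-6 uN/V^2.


Step 1: Identify parameters.
eps0 = 8.854e-6 uN/V^2, A = 82947 um^2, V = 17 V, d = 6 um
Step 2: Compute V^2 = 17^2 = 289
Step 3: Compute d^2 = 6^2 = 36
Step 4: F = 0.5 * 8.854e-6 * 82947 * 289 / 36
F = 2.948 uN


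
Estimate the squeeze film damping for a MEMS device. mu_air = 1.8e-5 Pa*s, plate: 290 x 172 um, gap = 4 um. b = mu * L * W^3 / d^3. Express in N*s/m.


Step 1: Convert to SI.
L = 290e-6 m, W = 172e-6 m, d = 4e-6 m
Step 2: W^3 = (172e-6)^3 = 5.09e-12 m^3
Step 3: d^3 = (4e-6)^3 = 6.40e-17 m^3
Step 4: b = 1.8e-5 * 290e-6 * 5.09e-12 / 6.40e-17
b = 4.15e-04 N*s/m


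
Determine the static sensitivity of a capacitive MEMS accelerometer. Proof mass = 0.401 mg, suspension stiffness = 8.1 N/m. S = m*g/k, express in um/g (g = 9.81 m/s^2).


Step 1: Convert mass: m = 0.401 mg = 4.01e-07 kg
Step 2: S = m * g / k = 4.01e-07 * 9.81 / 8.1
Step 3: S = 4.86e-07 m/g
Step 4: Convert to um/g: S = 0.486 um/g


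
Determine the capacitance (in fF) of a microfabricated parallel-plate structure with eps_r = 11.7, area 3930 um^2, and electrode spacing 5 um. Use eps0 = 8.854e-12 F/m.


Step 1: Convert area to m^2: A = 3930e-12 m^2
Step 2: Convert gap to m: d = 5e-6 m
Step 3: C = eps0 * eps_r * A / d
C = 8.854e-12 * 11.7 * 3930e-12 / 5e-6
Step 4: Convert to fF (multiply by 1e15).
C = 81.42 fF


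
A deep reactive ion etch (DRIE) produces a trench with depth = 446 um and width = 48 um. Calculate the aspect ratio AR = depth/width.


Step 1: AR = depth / width
Step 2: AR = 446 / 48
AR = 9.3


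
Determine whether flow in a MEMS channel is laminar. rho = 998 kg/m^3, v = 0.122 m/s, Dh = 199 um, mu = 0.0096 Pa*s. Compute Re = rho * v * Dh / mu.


Step 1: Convert Dh to meters: Dh = 199e-6 m
Step 2: Re = rho * v * Dh / mu
Re = 998 * 0.122 * 199e-6 / 0.0096
Re = 2.524
Since Re = 2.524 is below ~2300, the flow is laminar.


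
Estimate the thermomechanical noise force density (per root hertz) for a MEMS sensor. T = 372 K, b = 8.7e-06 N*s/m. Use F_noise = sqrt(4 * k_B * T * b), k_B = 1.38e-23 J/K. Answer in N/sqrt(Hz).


Step 1: Compute 4 * k_B * T * b
= 4 * 1.38e-23 * 372 * 8.7e-06
= 1.7865e-25 N^2/Hz
Step 2: F_noise = sqrt(1.7865e-25)
F_noise = 4.23e-13 N/sqrt(Hz)


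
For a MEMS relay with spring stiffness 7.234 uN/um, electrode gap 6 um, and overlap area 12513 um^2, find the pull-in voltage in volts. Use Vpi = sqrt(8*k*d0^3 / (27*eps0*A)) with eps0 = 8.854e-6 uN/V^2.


Step 1: Compute numerator: 8 * k * d0^3 = 8 * 7.234 * 6^3 = 12500.352
Step 2: Compute denominator: 27 * eps0 * A = 27 * 8.854e-6 * 12513 = 2.991333
Step 3: Vpi = sqrt(12500.352 / 2.991333)
Vpi = 64.64 V


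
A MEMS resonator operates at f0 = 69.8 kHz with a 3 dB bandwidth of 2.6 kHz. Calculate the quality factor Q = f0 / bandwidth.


Step 1: Q = f0 / bandwidth
Step 2: Q = 69.8 / 2.6
Q = 26.8


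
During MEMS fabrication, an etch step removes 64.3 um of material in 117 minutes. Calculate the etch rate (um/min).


Step 1: Etch rate = depth / time
Step 2: rate = 64.3 / 117
rate = 0.55 um/min


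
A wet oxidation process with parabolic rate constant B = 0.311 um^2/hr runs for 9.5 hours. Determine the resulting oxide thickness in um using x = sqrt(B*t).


Step 1: Compute B*t = 0.311 * 9.5 = 2.9545
Step 2: x = sqrt(2.9545)
x = 1.719 um


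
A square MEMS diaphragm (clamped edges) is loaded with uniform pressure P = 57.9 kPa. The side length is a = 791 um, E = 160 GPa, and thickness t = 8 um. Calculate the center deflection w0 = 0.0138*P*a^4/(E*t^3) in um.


Step 1: Convert pressure to compatible units (E is in GPa, so P in GPa).
P = 57.9 kPa = 57.9e-6 GPa
Step 2: Compute numerator: 0.0138 * P * a^4.
a^4 = 791^4 = 391476713761
numerator = 0.0138 * 57.9e-6 * 391476713761 = 3.127977e+05
Step 3: Compute denominator: E * t^3 = 160 * 8^3 = 81920
Step 4: w0 = numerator / denominator = 3.127977e+05 / 81920 = 3.8183 um


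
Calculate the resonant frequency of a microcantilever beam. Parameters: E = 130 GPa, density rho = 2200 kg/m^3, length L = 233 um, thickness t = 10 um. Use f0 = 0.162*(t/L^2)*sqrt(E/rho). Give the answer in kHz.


Step 1: Convert units to SI.
t_SI = 10e-6 m, L_SI = 233e-6 m
Step 2: Calculate sqrt(E/rho).
sqrt(130e9 / 2200) = 7687.06 m/s
Step 3: Compute f0.
f0 = 0.162 * 10e-6 / (233e-6)^2 * 7687.06 = 229384.2 Hz = 229.38 kHz


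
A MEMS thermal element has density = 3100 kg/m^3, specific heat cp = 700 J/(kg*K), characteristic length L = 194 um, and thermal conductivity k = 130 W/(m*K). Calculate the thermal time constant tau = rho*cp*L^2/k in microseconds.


Step 1: Convert L to m: L = 194e-6 m
Step 2: L^2 = (194e-6)^2 = 3.7636e-08 m^2
Step 3: tau = 3100 * 700 * 3.7636e-08 / 130 = 6.2823169e-04 s
Step 4: Convert to microseconds (multiply by 1e6).
tau = 628.232 us


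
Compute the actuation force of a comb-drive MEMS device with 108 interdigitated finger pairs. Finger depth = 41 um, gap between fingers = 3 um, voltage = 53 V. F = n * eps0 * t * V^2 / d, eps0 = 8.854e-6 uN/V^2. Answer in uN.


Step 1: Parameters: n=108, eps0=8.854e-6 uN/V^2, t=41 um, V=53 V, d=3 um
Step 2: V^2 = 2809
Step 3: F = 108 * 8.854e-6 * 41 * 2809 / 3
F = 36.709 uN


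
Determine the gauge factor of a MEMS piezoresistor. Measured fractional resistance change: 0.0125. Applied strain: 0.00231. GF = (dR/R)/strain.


Step 1: Identify values.
dR/R = 0.0125, strain = 0.00231
Step 2: GF = (dR/R) / strain = 0.0125 / 0.00231
GF = 5.4


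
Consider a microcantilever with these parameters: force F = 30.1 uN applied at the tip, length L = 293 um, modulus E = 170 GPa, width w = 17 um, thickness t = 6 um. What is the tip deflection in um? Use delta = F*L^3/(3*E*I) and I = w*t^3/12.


Step 1: Calculate the second moment of area.
I = w * t^3 / 12 = 17 * 6^3 / 12 = 306.0 um^4
Step 2: Convert E to consistent units (1 GPa = 1000 uN/um^2).
E = 170 GPa = 170000 uN/um^2
Step 3: Calculate tip deflection.
delta = F * L^3 / (3 * E * I)
delta = 30.1 * 293^3 / (3 * 170000 * 306.0)
delta = 4.8515 um


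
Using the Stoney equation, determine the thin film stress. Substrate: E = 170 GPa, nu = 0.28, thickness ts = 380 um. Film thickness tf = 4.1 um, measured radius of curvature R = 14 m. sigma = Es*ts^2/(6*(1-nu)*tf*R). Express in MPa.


Step 1: Compute numerator: Es * ts^2 = 170 * 380^2 = 24548000 (GPa*um^2)
Step 2: Compute denominator (R in um): 6*(1-nu)*tf*R = 6*0.72*4.1*14e6 = 247968000.0 (um^2)
Step 3: sigma (GPa) = 24548000 / 247968000.0 = 9.8997e-02 GPa
Step 4: Convert to MPa (x1000): sigma = 99.0 MPa


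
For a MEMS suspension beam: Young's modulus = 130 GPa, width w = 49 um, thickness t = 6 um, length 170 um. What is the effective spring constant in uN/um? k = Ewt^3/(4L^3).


Step 1: Convert E to consistent units (1 GPa = 1000 uN/um^2).
E = 130 GPa = 130000 uN/um^2
Step 2: Compute t^3 = 6^3 = 216
Step 3: Compute L^3 = 170^3 = 4913000
Step 4: k = 130000 * 49 * 216 / (4 * 4913000)
k = 70.0142 uN/um


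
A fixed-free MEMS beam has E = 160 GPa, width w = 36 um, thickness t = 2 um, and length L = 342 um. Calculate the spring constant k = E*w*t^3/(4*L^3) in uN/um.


Step 1: Convert E to consistent units (1 GPa = 1000 uN/um^2).
E = 160 GPa = 160000 uN/um^2
Step 2: Compute t^3 = 2^3 = 8
Step 3: Compute L^3 = 342^3 = 40001688
Step 4: k = 160000 * 36 * 8 / (4 * 40001688)
k = 0.288 uN/um


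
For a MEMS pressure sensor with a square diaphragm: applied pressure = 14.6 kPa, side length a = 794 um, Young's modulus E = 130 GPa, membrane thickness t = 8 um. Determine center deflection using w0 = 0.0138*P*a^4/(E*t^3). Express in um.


Step 1: Convert pressure to compatible units (E is in GPa, so P in GPa).
P = 14.6 kPa = 14.6e-6 GPa
Step 2: Compute numerator: 0.0138 * P * a^4.
a^4 = 794^4 = 397449550096
numerator = 0.0138 * 14.6e-6 * 397449550096 = 8.007814e+04
Step 3: Compute denominator: E * t^3 = 130 * 8^3 = 66560
Step 4: w0 = numerator / denominator = 8.007814e+04 / 66560 = 1.2031 um


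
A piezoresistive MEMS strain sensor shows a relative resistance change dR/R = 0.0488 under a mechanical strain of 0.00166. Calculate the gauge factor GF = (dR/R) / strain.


Step 1: Identify values.
dR/R = 0.0488, strain = 0.00166
Step 2: GF = (dR/R) / strain = 0.0488 / 0.00166
GF = 29.4


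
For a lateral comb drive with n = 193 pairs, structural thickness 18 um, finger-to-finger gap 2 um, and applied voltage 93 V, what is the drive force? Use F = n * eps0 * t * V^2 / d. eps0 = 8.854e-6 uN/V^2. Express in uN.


Step 1: Parameters: n=193, eps0=8.854e-6 uN/V^2, t=18 um, V=93 V, d=2 um
Step 2: V^2 = 8649
Step 3: F = 193 * 8.854e-6 * 18 * 8649 / 2
F = 133.016 uN


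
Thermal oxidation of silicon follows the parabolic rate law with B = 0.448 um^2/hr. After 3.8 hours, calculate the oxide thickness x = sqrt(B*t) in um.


Step 1: Compute B*t = 0.448 * 3.8 = 1.7024
Step 2: x = sqrt(1.7024)
x = 1.305 um


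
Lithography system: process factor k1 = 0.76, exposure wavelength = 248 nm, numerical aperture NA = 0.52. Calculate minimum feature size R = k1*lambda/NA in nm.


Step 1: Identify values: k1 = 0.76, lambda = 248 nm, NA = 0.52
Step 2: R = k1 * lambda / NA
R = 0.76 * 248 / 0.52
R = 362.5 nm


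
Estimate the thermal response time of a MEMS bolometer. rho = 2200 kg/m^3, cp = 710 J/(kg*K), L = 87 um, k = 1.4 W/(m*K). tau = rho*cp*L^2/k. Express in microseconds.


Step 1: Convert L to m: L = 87e-6 m
Step 2: L^2 = (87e-6)^2 = 7.569e-09 m^2
Step 3: tau = 2200 * 710 * 7.569e-09 / 1.4 = 8.44484143e-03 s
Step 4: Convert to microseconds (multiply by 1e6).
tau = 8444.841 us


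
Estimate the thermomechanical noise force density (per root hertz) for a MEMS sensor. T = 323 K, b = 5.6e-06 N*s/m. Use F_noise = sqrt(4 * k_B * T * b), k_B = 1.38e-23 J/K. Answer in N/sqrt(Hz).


Step 1: Compute 4 * k_B * T * b
= 4 * 1.38e-23 * 323 * 5.6e-06
= 9.9846e-26 N^2/Hz
Step 2: F_noise = sqrt(9.9846e-26)
F_noise = 3.16e-13 N/sqrt(Hz)


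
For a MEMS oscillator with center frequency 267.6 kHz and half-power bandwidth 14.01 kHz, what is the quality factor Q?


Step 1: Q = f0 / bandwidth
Step 2: Q = 267.6 / 14.01
Q = 19.1


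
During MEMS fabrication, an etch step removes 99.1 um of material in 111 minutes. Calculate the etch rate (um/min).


Step 1: Etch rate = depth / time
Step 2: rate = 99.1 / 111
rate = 0.893 um/min


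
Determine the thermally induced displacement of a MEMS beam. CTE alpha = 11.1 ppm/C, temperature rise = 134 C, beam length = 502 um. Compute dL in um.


Step 1: Convert CTE: alpha = 11.1 ppm/C = 11.1e-6 /C
Step 2: dL = 11.1e-6 * 134 * 502
dL = 0.7467 um


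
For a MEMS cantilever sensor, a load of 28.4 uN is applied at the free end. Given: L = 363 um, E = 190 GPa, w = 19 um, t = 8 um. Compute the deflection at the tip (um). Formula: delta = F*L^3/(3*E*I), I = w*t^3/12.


Step 1: Calculate the second moment of area.
I = w * t^3 / 12 = 19 * 8^3 / 12 = 810.6667 um^4
Step 2: Convert E to consistent units (1 GPa = 1000 uN/um^2).
E = 190 GPa = 190000 uN/um^2
Step 3: Calculate tip deflection.
delta = F * L^3 / (3 * E * I)
delta = 28.4 * 363^3 / (3 * 190000 * 810.6667)
delta = 2.9398 um


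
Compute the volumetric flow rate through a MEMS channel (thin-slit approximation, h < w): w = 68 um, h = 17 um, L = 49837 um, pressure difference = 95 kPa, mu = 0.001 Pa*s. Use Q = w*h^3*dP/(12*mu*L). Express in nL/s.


Step 1: Convert all dimensions to SI (meters).
w = 68e-6 m, h = 17e-6 m, L = 49837e-6 m, dP = 95e3 Pa
Step 2: Q = w * h^3 * dP / (12 * mu * L)
Q = 68e-6 * (17e-6)^3 * 95e3 / (12 * 0.001 * 49837e-6) = 5.30696e-11 m^3/s
Step 3: Convert Q from m^3/s to nL/s (1 m^3 = 1e12 nL, so multiply by 1e12).
Q = 53.07 nL/s


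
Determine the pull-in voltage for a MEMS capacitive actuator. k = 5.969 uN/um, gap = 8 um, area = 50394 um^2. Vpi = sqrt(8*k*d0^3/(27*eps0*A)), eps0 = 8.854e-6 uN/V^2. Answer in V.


Step 1: Compute numerator: 8 * k * d0^3 = 8 * 5.969 * 8^3 = 24449.024
Step 2: Compute denominator: 27 * eps0 * A = 27 * 8.854e-6 * 50394 = 12.047089
Step 3: Vpi = sqrt(24449.024 / 12.047089)
Vpi = 45.05 V


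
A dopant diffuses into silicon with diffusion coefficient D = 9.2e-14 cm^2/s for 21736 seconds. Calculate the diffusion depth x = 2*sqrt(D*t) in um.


Step 1: Compute D*t = 9.2e-14 * 21736 = 1.999712e-09 cm^2
Step 2: sqrt(D*t) = 4.4718e-05 cm
Step 3: x = 2 * 4.4718e-05 cm = 8.9436e-05 cm
Step 4: Convert to um (1 cm = 1e4 um): x = 0.894 um


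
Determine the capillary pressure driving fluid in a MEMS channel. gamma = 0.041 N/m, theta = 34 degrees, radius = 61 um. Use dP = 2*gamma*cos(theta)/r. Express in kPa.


Step 1: cos(34 deg) = 0.829
Step 2: Convert r to m: r = 61e-6 m
Step 3: dP = 2 * 0.041 * 0.829 / 61e-6 = 1114.4 Pa
Step 4: Convert Pa to kPa (divide by 1000).
dP = 1.11 kPa


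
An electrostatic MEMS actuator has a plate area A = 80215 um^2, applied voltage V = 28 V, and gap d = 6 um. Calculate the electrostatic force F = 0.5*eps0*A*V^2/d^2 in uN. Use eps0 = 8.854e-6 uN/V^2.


Step 1: Identify parameters.
eps0 = 8.854e-6 uN/V^2, A = 80215 um^2, V = 28 V, d = 6 um
Step 2: Compute V^2 = 28^2 = 784
Step 3: Compute d^2 = 6^2 = 36
Step 4: F = 0.5 * 8.854e-6 * 80215 * 784 / 36
F = 7.734 uN


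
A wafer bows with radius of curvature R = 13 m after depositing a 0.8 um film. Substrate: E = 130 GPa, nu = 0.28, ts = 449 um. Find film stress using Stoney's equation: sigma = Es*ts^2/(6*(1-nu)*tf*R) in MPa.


Step 1: Compute numerator: Es * ts^2 = 130 * 449^2 = 26208130 (GPa*um^2)
Step 2: Compute denominator (R in um): 6*(1-nu)*tf*R = 6*0.72*0.8*13e6 = 44928000.0 (um^2)
Step 3: sigma (GPa) = 26208130 / 44928000.0 = 5.83336e-01 GPa
Step 4: Convert to MPa (x1000): sigma = 583.3 MPa


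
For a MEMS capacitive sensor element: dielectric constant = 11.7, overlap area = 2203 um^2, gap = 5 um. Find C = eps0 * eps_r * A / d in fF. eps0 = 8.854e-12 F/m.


Step 1: Convert area to m^2: A = 2203e-12 m^2
Step 2: Convert gap to m: d = 5e-6 m
Step 3: C = eps0 * eps_r * A / d
C = 8.854e-12 * 11.7 * 2203e-12 / 5e-6
Step 4: Convert to fF (multiply by 1e15).
C = 45.64 fF


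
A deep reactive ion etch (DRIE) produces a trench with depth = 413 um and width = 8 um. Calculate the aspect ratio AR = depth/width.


Step 1: AR = depth / width
Step 2: AR = 413 / 8
AR = 51.6


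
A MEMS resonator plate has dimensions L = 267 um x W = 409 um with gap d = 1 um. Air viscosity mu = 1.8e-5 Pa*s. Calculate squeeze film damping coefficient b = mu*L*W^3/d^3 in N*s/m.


Step 1: Convert to SI.
L = 267e-6 m, W = 409e-6 m, d = 1e-6 m
Step 2: W^3 = (409e-6)^3 = 6.84e-11 m^3
Step 3: d^3 = (1e-6)^3 = 1.00e-18 m^3
Step 4: b = 1.8e-5 * 267e-6 * 6.84e-11 / 1.00e-18
b = 3.29e-01 N*s/m


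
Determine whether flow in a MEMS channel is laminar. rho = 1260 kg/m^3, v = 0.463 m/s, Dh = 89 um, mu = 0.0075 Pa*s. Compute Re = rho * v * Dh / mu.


Step 1: Convert Dh to meters: Dh = 89e-6 m
Step 2: Re = rho * v * Dh / mu
Re = 1260 * 0.463 * 89e-6 / 0.0075
Re = 6.923
Since Re = 6.923 is below ~2300, the flow is laminar.


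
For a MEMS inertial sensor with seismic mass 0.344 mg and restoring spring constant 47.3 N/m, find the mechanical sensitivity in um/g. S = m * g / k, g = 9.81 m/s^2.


Step 1: Convert mass: m = 0.344 mg = 3.44e-07 kg
Step 2: S = m * g / k = 3.44e-07 * 9.81 / 47.3
Step 3: S = 7.13e-08 m/g
Step 4: Convert to um/g: S = 0.071 um/g


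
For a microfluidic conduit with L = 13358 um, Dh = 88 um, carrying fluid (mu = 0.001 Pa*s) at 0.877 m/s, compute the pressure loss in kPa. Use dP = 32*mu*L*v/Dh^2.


Step 1: Convert to SI: L = 13358e-6 m, Dh = 88e-6 m
Step 2: dP = 32 * 0.001 * 13358e-6 * 0.877 / (88e-6)^2
Step 3: dP = 48408.95 Pa
Step 4: Convert to kPa: dP = 48.41 kPa


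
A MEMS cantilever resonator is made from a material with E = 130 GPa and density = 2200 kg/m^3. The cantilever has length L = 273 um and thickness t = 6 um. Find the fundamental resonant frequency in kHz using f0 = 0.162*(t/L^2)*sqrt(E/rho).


Step 1: Convert units to SI.
t_SI = 6e-6 m, L_SI = 273e-6 m
Step 2: Calculate sqrt(E/rho).
sqrt(130e9 / 2200) = 7687.06 m/s
Step 3: Compute f0.
f0 = 0.162 * 6e-6 / (273e-6)^2 * 7687.06 = 100253.9 Hz = 100.25 kHz


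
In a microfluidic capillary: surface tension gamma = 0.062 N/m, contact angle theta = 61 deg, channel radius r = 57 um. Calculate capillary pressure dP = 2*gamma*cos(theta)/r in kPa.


Step 1: cos(61 deg) = 0.4848
Step 2: Convert r to m: r = 57e-6 m
Step 3: dP = 2 * 0.062 * 0.4848 / 57e-6 = 1054.7 Pa
Step 4: Convert Pa to kPa (divide by 1000).
dP = 1.05 kPa


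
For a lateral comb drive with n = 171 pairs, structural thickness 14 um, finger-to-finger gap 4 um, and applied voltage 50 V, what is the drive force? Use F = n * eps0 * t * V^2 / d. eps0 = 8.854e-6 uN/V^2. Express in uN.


Step 1: Parameters: n=171, eps0=8.854e-6 uN/V^2, t=14 um, V=50 V, d=4 um
Step 2: V^2 = 2500
Step 3: F = 171 * 8.854e-6 * 14 * 2500 / 4
F = 13.248 uN


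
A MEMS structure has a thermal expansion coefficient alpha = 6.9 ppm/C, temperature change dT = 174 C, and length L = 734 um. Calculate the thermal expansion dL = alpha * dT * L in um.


Step 1: Convert CTE: alpha = 6.9 ppm/C = 6.9e-6 /C
Step 2: dL = 6.9e-6 * 174 * 734
dL = 0.8812 um


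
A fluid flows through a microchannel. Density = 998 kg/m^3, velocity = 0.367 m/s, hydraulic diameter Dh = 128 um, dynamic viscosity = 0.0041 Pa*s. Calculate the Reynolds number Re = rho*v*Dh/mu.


Step 1: Convert Dh to meters: Dh = 128e-6 m
Step 2: Re = rho * v * Dh / mu
Re = 998 * 0.367 * 128e-6 / 0.0041
Re = 11.435


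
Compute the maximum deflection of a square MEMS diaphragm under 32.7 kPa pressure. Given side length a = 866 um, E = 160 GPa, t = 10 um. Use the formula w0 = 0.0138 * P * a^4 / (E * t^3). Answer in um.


Step 1: Convert pressure to compatible units (E is in GPa, so P in GPa).
P = 32.7 kPa = 32.7e-6 GPa
Step 2: Compute numerator: 0.0138 * P * a^4.
a^4 = 866^4 = 562434001936
numerator = 0.0138 * 32.7e-6 * 562434001936 = 2.53804e+05
Step 3: Compute denominator: E * t^3 = 160 * 10^3 = 160000
Step 4: w0 = numerator / denominator = 2.53804e+05 / 160000 = 1.5863 um


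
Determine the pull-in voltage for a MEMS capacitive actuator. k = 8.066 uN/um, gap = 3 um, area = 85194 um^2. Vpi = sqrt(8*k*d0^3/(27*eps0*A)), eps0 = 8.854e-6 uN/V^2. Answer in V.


Step 1: Compute numerator: 8 * k * d0^3 = 8 * 8.066 * 3^3 = 1742.256
Step 2: Compute denominator: 27 * eps0 * A = 27 * 8.854e-6 * 85194 = 20.366307
Step 3: Vpi = sqrt(1742.256 / 20.366307)
Vpi = 9.25 V


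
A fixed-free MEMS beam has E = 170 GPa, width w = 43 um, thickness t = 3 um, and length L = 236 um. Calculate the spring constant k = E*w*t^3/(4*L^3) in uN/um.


Step 1: Convert E to consistent units (1 GPa = 1000 uN/um^2).
E = 170 GPa = 170000 uN/um^2
Step 2: Compute t^3 = 3^3 = 27
Step 3: Compute L^3 = 236^3 = 13144256
Step 4: k = 170000 * 43 * 27 / (4 * 13144256)
k = 3.7539 uN/um


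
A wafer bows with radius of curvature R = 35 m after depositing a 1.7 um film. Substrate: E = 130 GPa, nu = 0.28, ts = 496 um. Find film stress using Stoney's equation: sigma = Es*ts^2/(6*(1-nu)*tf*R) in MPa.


Step 1: Compute numerator: Es * ts^2 = 130 * 496^2 = 31982080 (GPa*um^2)
Step 2: Compute denominator (R in um): 6*(1-nu)*tf*R = 6*0.72*1.7*35e6 = 257040000.0 (um^2)
Step 3: sigma (GPa) = 31982080 / 257040000.0 = 1.24425e-01 GPa
Step 4: Convert to MPa (x1000): sigma = 124.4 MPa


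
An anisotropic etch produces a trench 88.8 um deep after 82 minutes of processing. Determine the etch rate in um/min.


Step 1: Etch rate = depth / time
Step 2: rate = 88.8 / 82
rate = 1.083 um/min


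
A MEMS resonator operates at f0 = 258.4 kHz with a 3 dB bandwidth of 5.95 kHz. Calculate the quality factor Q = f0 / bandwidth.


Step 1: Q = f0 / bandwidth
Step 2: Q = 258.4 / 5.95
Q = 43.4


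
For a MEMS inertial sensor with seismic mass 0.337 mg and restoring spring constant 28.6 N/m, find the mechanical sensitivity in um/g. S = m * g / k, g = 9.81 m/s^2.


Step 1: Convert mass: m = 0.337 mg = 3.37e-07 kg
Step 2: S = m * g / k = 3.37e-07 * 9.81 / 28.6
Step 3: S = 1.16e-07 m/g
Step 4: Convert to um/g: S = 0.116 um/g


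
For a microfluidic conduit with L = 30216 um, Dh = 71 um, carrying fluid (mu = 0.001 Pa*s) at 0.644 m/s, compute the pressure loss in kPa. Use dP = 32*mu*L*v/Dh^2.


Step 1: Convert to SI: L = 30216e-6 m, Dh = 71e-6 m
Step 2: dP = 32 * 0.001 * 30216e-6 * 0.644 / (71e-6)^2
Step 3: dP = 123525.36 Pa
Step 4: Convert to kPa: dP = 123.53 kPa


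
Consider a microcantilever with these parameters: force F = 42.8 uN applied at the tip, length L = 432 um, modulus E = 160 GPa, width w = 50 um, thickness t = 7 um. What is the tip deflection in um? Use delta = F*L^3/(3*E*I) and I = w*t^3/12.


Step 1: Calculate the second moment of area.
I = w * t^3 / 12 = 50 * 7^3 / 12 = 1429.1667 um^4
Step 2: Convert E to consistent units (1 GPa = 1000 uN/um^2).
E = 160 GPa = 160000 uN/um^2
Step 3: Calculate tip deflection.
delta = F * L^3 / (3 * E * I)
delta = 42.8 * 432^3 / (3 * 160000 * 1429.1667)
delta = 5.03 um
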